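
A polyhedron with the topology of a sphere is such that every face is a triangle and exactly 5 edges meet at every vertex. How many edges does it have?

30

Each face has 3 edges and each edge borders two faces, so 2E = 3F.
Each vertex has degree 5, so 5V = 2E and hence V = 3F/5.
Euler: V − E + F = 2 ⇒ (3F/5) − (3F/2) + F = 2.
Multiply by 10: (6 − 15 + 10)F = 20, i.e. 1F = 20.
So F = 20, E = 3·20/2 = 30, V = 3·20/5 = 12.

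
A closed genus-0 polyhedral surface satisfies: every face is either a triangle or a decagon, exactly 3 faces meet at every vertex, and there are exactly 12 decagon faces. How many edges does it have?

90

Let x be the number of triangles; then F = 12 + x.
Edge–face incidences: 2E = 10·12 + 3·x = 120 + 3x.
Every vertex has degree 3, so 3V = 2E.
Euler: V − E + F = 2 ⇒ (2E)/3 − E + (12 + x) = 2.
Multiply by 6: 2·(2E) − 3·(2E) + 6·(12 + x) = 12, i.e. 72 + 6x − (120 + 3x) = 12.
Collecting terms: 3x − 48 = 12, so 3x = 60, so x = 20.
Then 2E = 120 + 3·20 = 180, so E = 90, V = 2E/3 = 60, F = 12 + 20 = 32.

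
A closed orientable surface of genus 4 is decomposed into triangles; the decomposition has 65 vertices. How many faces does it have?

χ = 2 − 2·4 = -6, and every face is a triangle so 3F = 2E.
V − E + F = -6 with E = 3F/2 gives 65 − (3/2 − 1)·F = -6, so F = 142 and E = 213.

142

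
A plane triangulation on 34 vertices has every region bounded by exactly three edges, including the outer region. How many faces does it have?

In a plane triangulation 3F = 2E and V − E + F = 2, so F = 2V − 4 = 2·34 − 4 = 64.

64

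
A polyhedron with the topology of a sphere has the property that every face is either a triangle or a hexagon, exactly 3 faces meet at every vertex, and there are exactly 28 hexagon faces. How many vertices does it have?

60

Let x be the number of triangles; then F = 28 + x.
Edge–face incidences: 2E = 6·28 + 3·x = 168 + 3x.
Every vertex has degree 3, so 3V = 2E.
Euler: V − E + F = 2 ⇒ (2E)/3 − E + (28 + x) = 2.
Multiply by 6: 2·(2E) − 3·(2E) + 6·(28 + x) = 12, i.e. 168 + 6x − (168 + 3x) = 12.
Collecting terms: 3x = 12, so x = 4.
Then 2E = 168 + 3·4 = 180, so E = 90, V = 2E/3 = 60, F = 28 + 4 = 32.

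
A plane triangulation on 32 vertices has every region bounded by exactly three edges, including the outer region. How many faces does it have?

In a plane triangulation 3F = 2E and V − E + F = 2, so F = 2V − 4 = 2·32 − 4 = 60.

60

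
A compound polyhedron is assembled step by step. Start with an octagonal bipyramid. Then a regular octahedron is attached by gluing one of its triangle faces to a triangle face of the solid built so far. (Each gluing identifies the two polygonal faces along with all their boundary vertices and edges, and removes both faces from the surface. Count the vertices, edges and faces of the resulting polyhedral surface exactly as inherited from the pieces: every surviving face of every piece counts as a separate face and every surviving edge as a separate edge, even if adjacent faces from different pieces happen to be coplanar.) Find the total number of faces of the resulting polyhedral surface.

22

An octagonal bipyramid: V=10, E=24, F=16.
Attach a regular octahedron (V=6, E=12, F=8) along a 3-gon: merge 3 vertices and 3 edges, delete both glued faces → V=13, E=33, F=22.
Check: V − E + F = 13 − 33 + 22 = 2.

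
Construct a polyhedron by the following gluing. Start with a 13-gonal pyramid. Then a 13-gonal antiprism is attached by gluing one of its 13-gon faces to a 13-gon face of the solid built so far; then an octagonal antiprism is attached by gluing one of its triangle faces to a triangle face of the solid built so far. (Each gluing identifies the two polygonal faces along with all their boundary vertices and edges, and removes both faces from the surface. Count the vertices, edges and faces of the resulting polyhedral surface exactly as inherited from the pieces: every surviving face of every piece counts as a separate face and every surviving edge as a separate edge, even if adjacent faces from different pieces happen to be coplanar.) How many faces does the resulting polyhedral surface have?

56

A 13-gonal pyramid: V=14, E=26, F=14.
Attach a 13-gonal antiprism (V=26, E=52, F=28) along a 13-gon: merge 13 vertices and 13 edges, delete both glued faces → V=27, E=65, F=40.
Attach an octagonal antiprism (V=16, E=32, F=18) along a 3-gon: merge 3 vertices and 3 edges, delete both glued faces → V=40, E=94, F=56.
Check: V − E + F = 40 − 94 + 56 = 2.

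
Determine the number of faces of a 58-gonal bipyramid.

A bipyramid over an n-gon has 2n triangular faces and n + 2 vertices: V = 58 + 2 = 60, E = 3·58 = 174, F = 2·58 = 116.

116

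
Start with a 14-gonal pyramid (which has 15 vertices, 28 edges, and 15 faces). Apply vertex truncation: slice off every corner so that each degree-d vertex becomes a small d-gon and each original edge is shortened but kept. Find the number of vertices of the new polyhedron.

56

Truncation replaces each original edge-end by a new vertex, so V′ = 2E = 56.
Each original edge survives, and each old vertex of degree d contributes d new edges; summing degrees gives Σd = 2E, so E′ = E + 2E = 3E = 84.
Each original face survives and each original vertex becomes one new face: F′ = F + V = 30.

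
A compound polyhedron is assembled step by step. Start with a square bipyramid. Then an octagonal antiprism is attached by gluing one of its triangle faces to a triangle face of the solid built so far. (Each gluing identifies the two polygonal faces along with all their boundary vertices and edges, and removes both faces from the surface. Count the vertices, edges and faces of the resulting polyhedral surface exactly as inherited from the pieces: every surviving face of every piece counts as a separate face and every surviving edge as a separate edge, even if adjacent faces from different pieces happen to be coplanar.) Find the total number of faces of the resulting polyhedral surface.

24

A square bipyramid: V=6, E=12, F=8.
Attach an octagonal antiprism (V=16, E=32, F=18) along a 3-gon: merge 3 vertices and 3 edges, delete both glued faces → V=19, E=41, F=24.
Check: V − E + F = 19 − 41 + 24 = 2.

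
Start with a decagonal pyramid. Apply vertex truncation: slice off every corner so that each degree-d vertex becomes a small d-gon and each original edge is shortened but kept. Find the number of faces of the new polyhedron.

22

The base solid has V = 11, E = 20, F = 11.
Truncation replaces each original edge-end by a new vertex, so V′ = 2E = 40.
Each original edge survives, and each old vertex of degree d contributes d new edges; summing degrees gives Σd = 2E, so E′ = E + 2E = 3E = 60.
Each original face survives and each original vertex becomes one new face: F′ = F + V = 22.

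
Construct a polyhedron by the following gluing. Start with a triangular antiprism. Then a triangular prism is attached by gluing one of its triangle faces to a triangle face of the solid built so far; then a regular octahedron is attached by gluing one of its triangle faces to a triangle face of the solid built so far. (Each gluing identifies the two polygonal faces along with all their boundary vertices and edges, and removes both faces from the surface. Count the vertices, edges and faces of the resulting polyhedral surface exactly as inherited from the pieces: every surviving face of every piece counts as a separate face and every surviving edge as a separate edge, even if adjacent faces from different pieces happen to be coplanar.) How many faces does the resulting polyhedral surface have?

17

A triangular antiprism: V=6, E=12, F=8.
Attach a triangular prism (V=6, E=9, F=5) along a 3-gon: merge 3 vertices and 3 edges, delete both glued faces → V=9, E=18, F=11.
Attach a regular octahedron (V=6, E=12, F=8) along a 3-gon: merge 3 vertices and 3 edges, delete both glued faces → V=12, E=27, F=17.
Check: V − E + F = 12 − 27 + 17 = 2.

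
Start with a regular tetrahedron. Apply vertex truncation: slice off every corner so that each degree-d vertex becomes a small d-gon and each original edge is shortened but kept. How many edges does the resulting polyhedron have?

18

The base solid has V = 4, E = 6, F = 4.
Truncation replaces each original edge-end by a new vertex, so V′ = 2E = 12.
Each original edge survives, and each old vertex of degree d contributes d new edges; summing degrees gives Σd = 2E, so E′ = E + 2E = 3E = 18.
Each original face survives and each original vertex becomes one new face: F′ = F + V = 8.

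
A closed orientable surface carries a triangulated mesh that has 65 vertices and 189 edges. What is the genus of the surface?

Every face is a triangle and each edge borders two faces, so 3F = 2·189, giving F = 126.
χ = V − E + F = 65 − 189 + 126 = 2.
For a closed orientable surface χ = 2 − 2g, so g = (2 − (2))/2 = 0.

0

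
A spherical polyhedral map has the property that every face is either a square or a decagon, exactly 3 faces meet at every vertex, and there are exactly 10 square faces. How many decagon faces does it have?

Let x be the number of decagons; then F = 10 + x.
Edge–face incidences: 2E = 4·10 + 10·x = 40 + 10x.
Every vertex has degree 3, so 3V = 2E.
Euler: V − E + F = 2 ⇒ (2E)/3 − E + (10 + x) = 2.
Multiply by 6: 2·(2E) − 3·(2E) + 6·(10 + x) = 12, i.e. 60 + 6x − (40 + 10x) = 12.
Collecting terms: −4x + 20 = 12, so −4x = −8, so x = 2.
Then 2E = 40 + 10·2 = 60, so E = 30, V = 2E/3 = 20, F = 10 + 2 = 12.

2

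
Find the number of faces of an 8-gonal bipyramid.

A bipyramid over an n-gon has 2n triangular faces and n + 2 vertices: V = 8 + 2 = 10, E = 3·8 = 24, F = 2·8 = 16.

16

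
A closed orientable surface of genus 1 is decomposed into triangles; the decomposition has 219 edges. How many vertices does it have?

73

χ = 2 − 2·1 = 0, and every face is a triangle so 3F = 2E.
F = 2E/3 = 146. Then V = 0 + E − F = 0 + 219 − 146 = 73.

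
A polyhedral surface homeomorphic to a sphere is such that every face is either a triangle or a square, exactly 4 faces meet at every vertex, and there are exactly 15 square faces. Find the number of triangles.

8

Let x be the number of triangles; then F = 15 + x.
Edge–face incidences: 2E = 4·15 + 3·x = 60 + 3x.
Every vertex has degree 4, so 4V = 2E.
Euler: V − E + F = 2 ⇒ (2E)/4 − E + (15 + x) = 2.
Multiply by 8: 2·(2E) − 4·(2E) + 8·(15 + x) = 16, i.e. 120 + 8x − 2·(60 + 3x) = 16.
Collecting terms: 2x = 16, so x = 8.
Then 2E = 60 + 3·8 = 84, so E = 42, V = 2E/4 = 21, F = 15 + 8 = 23.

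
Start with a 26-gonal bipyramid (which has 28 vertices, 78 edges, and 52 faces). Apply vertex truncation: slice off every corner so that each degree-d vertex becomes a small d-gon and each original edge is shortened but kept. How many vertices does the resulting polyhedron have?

Truncation replaces each original edge-end by a new vertex, so V′ = 2E = 156.
Each original edge survives, and each old vertex of degree d contributes d new edges; summing degrees gives Σd = 2E, so E′ = E + 2E = 3E = 234.
Each original face survives and each original vertex becomes one new face: F′ = F + V = 80.

156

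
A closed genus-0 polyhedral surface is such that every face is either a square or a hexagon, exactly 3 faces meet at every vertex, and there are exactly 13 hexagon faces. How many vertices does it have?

Let x be the number of squares; then F = 13 + x.
Edge–face incidences: 2E = 6·13 + 4·x = 78 + 4x.
Every vertex has degree 3, so 3V = 2E.
Euler: V − E + F = 2 ⇒ (2E)/3 − E + (13 + x) = 2.
Multiply by 6: 2·(2E) − 3·(2E) + 6·(13 + x) = 12, i.e. 78 + 6x − (78 + 4x) = 12.
Collecting terms: 2x = 12, so x = 6.
Then 2E = 78 + 4·6 = 102, so E = 51, V = 2E/3 = 34, F = 13 + 6 = 19.

34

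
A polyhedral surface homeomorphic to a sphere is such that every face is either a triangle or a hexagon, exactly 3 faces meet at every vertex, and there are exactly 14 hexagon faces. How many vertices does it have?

32

Let x be the number of triangles; then F = 14 + x.
Edge–face incidences: 2E = 6·14 + 3·x = 84 + 3x.
Every vertex has degree 3, so 3V = 2E.
Euler: V − E + F = 2 ⇒ (2E)/3 − E + (14 + x) = 2.
Multiply by 6: 2·(2E) − 3·(2E) + 6·(14 + x) = 12, i.e. 84 + 6x − (84 + 3x) = 12.
Collecting terms: 3x = 12, so x = 4.
Then 2E = 84 + 3·4 = 96, so E = 48, V = 2E/3 = 32, F = 14 + 4 = 18.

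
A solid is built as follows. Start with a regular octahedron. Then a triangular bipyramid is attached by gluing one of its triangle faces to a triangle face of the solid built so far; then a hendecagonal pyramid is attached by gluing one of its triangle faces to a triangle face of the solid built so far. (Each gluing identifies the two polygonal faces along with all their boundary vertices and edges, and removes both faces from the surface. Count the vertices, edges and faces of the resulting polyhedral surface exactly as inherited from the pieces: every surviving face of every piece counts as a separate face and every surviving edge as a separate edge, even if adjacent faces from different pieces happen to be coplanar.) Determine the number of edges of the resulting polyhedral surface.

37

A regular octahedron: V=6, E=12, F=8.
Attach a triangular bipyramid (V=5, E=9, F=6) along a 3-gon: merge 3 vertices and 3 edges, delete both glued faces → V=8, E=18, F=12.
Attach a hendecagonal pyramid (V=12, E=22, F=12) along a 3-gon: merge 3 vertices and 3 edges, delete both glued faces → V=17, E=37, F=22.
Check: V − E + F = 17 − 37 + 22 = 2.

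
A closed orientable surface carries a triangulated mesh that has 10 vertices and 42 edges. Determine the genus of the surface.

3

Every face is a triangle and each edge borders two faces, so 3F = 2·42, giving F = 28.
χ = V − E + F = 10 − 42 + 28 = -4.
For a closed orientable surface χ = 2 − 2g, so g = (2 − (-4))/2 = 3.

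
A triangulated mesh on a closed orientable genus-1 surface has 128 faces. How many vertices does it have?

χ = 2 − 2·1 = 0, and every face is a triangle so 3F = 2E.
E = 3·128/2 = 192. Then V = 0 + E − F = 0 + 192 − 128 = 64.

64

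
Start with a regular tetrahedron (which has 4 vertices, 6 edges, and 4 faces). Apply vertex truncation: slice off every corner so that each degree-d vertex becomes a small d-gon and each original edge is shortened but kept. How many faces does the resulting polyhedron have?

Truncation replaces each original edge-end by a new vertex, so V′ = 2E = 12.
Each original edge survives, and each old vertex of degree d contributes d new edges; summing degrees gives Σd = 2E, so E′ = E + 2E = 3E = 18.
Each original face survives and each original vertex becomes one new face: F′ = F + V = 8.

8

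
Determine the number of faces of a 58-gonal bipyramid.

116

A bipyramid over an n-gon has 2n triangular faces and n + 2 vertices: V = 58 + 2 = 60, E = 3·58 = 174, F = 2·58 = 116.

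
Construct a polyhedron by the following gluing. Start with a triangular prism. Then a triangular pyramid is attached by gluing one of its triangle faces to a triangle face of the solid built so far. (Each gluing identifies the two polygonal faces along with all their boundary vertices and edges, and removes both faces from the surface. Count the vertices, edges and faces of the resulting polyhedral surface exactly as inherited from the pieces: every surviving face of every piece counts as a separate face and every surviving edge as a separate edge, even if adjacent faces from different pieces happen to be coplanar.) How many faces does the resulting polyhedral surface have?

7

A triangular prism: V=6, E=9, F=5.
Attach a triangular pyramid (V=4, E=6, F=4) along a 3-gon: merge 3 vertices and 3 edges, delete both glued faces → V=7, E=12, F=7.
Check: V − E + F = 7 − 12 + 7 = 2.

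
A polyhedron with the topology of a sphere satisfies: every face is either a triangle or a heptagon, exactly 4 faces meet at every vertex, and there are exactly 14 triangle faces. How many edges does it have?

28

Let x be the number of heptagons; then F = 14 + x.
Edge–face incidences: 2E = 3·14 + 7·x = 42 + 7x.
Every vertex has degree 4, so 4V = 2E.
Euler: V − E + F = 2 ⇒ (2E)/4 − E + (14 + x) = 2.
Multiply by 8: 2·(2E) − 4·(2E) + 8·(14 + x) = 16, i.e. 112 + 8x − 2·(42 + 7x) = 16.
Collecting terms: −6x + 28 = 16, so −6x = −12, so x = 2.
Then 2E = 42 + 7·2 = 56, so E = 28, V = 2E/4 = 14, F = 14 + 2 = 16.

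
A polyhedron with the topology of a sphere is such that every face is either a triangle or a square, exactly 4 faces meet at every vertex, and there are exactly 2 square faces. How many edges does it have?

16

Let x be the number of triangles; then F = 2 + x.
Edge–face incidences: 2E = 4·2 + 3·x = 8 + 3x.
Every vertex has degree 4, so 4V = 2E.
Euler: V − E + F = 2 ⇒ (2E)/4 − E + (2 + x) = 2.
Multiply by 8: 2·(2E) − 4·(2E) + 8·(2 + x) = 16, i.e. 16 + 8x − 2·(8 + 3x) = 16.
Collecting terms: 2x = 16, so x = 8.
Then 2E = 8 + 3·8 = 32, so E = 16, V = 2E/4 = 8, F = 2 + 8 = 10.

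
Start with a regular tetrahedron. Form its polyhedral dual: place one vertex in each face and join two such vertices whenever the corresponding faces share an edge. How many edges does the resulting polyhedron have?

6

The base solid has V = 4, E = 6, F = 4.
The dual swaps V and F and preserves E: V′ = F = 4, E′ = E = 6, F′ = V = 4.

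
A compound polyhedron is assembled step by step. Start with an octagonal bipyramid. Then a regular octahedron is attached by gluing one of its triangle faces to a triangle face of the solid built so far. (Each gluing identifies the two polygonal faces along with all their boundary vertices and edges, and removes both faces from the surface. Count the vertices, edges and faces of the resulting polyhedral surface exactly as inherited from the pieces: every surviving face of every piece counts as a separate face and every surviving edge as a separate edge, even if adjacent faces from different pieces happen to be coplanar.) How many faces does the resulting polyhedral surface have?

22

An octagonal bipyramid: V=10, E=24, F=16.
Attach a regular octahedron (V=6, E=12, F=8) along a 3-gon: merge 3 vertices and 3 edges, delete both glued faces → V=13, E=33, F=22.
Check: V − E + F = 13 − 33 + 22 = 2.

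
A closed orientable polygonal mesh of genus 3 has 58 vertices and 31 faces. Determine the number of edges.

For a closed orientable surface of genus 3, χ = 2 − 2·3 = -4.
E = V + F − (-4) = 58 + 31 − (-4) = 93.

93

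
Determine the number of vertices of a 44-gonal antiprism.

88

An antiprism on an n-gon has two n-gon caps and 2n triangles: V = 2·44 = 88, E = 4·44 = 176, F = 2·44 + 2 = 90.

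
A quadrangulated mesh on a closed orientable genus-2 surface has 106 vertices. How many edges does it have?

216

χ = 2 − 2·2 = -2, and every face is a square so 4F = 2E.
V − E + F = -2 with E = 4F/2 gives 106 − (4/2 − 1)·F = -2, so F = 108 and E = 216.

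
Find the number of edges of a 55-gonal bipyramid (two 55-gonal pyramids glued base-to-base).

165

A bipyramid over an n-gon has 2n triangular faces and n + 2 vertices: V = 55 + 2 = 57, E = 3·55 = 165, F = 2·55 = 110.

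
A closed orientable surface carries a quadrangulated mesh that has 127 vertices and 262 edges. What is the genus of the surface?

Every face is a square and each edge borders two faces, so 4F = 2·262, giving F = 131.
χ = V − E + F = 127 − 262 + 131 = -4.
For a closed orientable surface χ = 2 − 2g, so g = (2 − (-4))/2 = 3.

3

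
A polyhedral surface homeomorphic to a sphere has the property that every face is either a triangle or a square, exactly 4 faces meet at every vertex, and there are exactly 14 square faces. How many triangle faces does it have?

Let x be the number of triangles; then F = 14 + x.
Edge–face incidences: 2E = 4·14 + 3·x = 56 + 3x.
Every vertex has degree 4, so 4V = 2E.
Euler: V − E + F = 2 ⇒ (2E)/4 − E + (14 + x) = 2.
Multiply by 8: 2·(2E) − 4·(2E) + 8·(14 + x) = 16, i.e. 112 + 8x − 2·(56 + 3x) = 16.
Collecting terms: 2x = 16, so x = 8.
Then 2E = 56 + 3·8 = 80, so E = 40, V = 2E/4 = 20, F = 14 + 8 = 22.

8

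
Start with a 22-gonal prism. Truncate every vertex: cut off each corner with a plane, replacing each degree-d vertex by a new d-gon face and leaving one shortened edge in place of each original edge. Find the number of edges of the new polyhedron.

198

The base solid has V = 44, E = 66, F = 24.
Truncation replaces each original edge-end by a new vertex, so V′ = 2E = 132.
Each original edge survives, and each old vertex of degree d contributes d new edges; summing degrees gives Σd = 2E, so E′ = E + 2E = 3E = 198.
Each original face survives and each original vertex becomes one new face: F′ = F + V = 68.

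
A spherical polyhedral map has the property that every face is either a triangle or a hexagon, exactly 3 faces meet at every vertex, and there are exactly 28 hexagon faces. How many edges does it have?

Let x be the number of triangles; then F = 28 + x.
Edge–face incidences: 2E = 6·28 + 3·x = 168 + 3x.
Every vertex has degree 3, so 3V = 2E.
Euler: V − E + F = 2 ⇒ (2E)/3 − E + (28 + x) = 2.
Multiply by 6: 2·(2E) − 3·(2E) + 6·(28 + x) = 12, i.e. 168 + 6x − (168 + 3x) = 12.
Collecting terms: 3x = 12, so x = 4.
Then 2E = 168 + 3·4 = 180, so E = 90, V = 2E/3 = 60, F = 28 + 4 = 32.

90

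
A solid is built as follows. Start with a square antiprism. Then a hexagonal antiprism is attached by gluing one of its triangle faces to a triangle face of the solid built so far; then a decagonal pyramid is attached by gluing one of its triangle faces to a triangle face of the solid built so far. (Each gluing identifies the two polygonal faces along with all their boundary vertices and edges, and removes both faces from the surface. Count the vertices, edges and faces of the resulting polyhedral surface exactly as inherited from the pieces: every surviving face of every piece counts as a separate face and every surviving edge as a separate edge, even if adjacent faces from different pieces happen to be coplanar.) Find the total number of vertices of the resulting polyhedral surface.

A square antiprism: V=8, E=16, F=10.
Attach a hexagonal antiprism (V=12, E=24, F=14) along a 3-gon: merge 3 vertices and 3 edges, delete both glued faces → V=17, E=37, F=22.
Attach a decagonal pyramid (V=11, E=20, F=11) along a 3-gon: merge 3 vertices and 3 edges, delete both glued faces → V=25, E=54, F=31.
Check: V − E + F = 25 − 54 + 31 = 2.

25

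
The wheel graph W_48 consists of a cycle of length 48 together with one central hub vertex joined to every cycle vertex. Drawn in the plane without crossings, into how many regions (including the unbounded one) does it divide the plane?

W_48 has V = 48 + 1 = 49 vertices and E = 2·48 = 96 edges.
By Euler's formula F = 2 − V + E = 2 − 49 + 96 = 49.

49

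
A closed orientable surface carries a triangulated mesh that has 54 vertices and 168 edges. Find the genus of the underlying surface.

2

Every face is a triangle and each edge borders two faces, so 3F = 2·168, giving F = 112.
χ = V − E + F = 54 − 168 + 112 = -2.
For a closed orientable surface χ = 2 − 2g, so g = (2 − (-2))/2 = 2.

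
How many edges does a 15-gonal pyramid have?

30

A pyramid on an n-gon base has one n-gon and n triangles: V = 15 + 1 = 16, E = 2·15 = 30, F = 15 + 1 = 16.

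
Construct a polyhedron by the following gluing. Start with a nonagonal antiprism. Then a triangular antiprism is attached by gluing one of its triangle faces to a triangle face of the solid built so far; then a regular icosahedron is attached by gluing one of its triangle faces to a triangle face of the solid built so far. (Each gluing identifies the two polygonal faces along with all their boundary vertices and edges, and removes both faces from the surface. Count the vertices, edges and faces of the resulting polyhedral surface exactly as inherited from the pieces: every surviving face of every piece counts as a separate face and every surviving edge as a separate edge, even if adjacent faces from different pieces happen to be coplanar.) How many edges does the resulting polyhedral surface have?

72

A nonagonal antiprism: V=18, E=36, F=20.
Attach a triangular antiprism (V=6, E=12, F=8) along a 3-gon: merge 3 vertices and 3 edges, delete both glued faces → V=21, E=45, F=26.
Attach a regular icosahedron (V=12, E=30, F=20) along a 3-gon: merge 3 vertices and 3 edges, delete both glued faces → V=30, E=72, F=44.
Check: V − E + F = 30 − 72 + 44 = 2.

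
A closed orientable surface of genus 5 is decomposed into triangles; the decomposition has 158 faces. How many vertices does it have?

χ = 2 − 2·5 = -8, and every face is a triangle so 3F = 2E.
E = 3·158/2 = 237. Then V = -8 + E − F = -8 + 237 − 158 = 71.

71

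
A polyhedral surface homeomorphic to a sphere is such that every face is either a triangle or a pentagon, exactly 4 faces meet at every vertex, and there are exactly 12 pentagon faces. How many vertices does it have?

30

Let x be the number of triangles; then F = 12 + x.
Edge–face incidences: 2E = 5·12 + 3·x = 60 + 3x.
Every vertex has degree 4, so 4V = 2E.
Euler: V − E + F = 2 ⇒ (2E)/4 − E + (12 + x) = 2.
Multiply by 8: 2·(2E) − 4·(2E) + 8·(12 + x) = 16, i.e. 96 + 8x − 2·(60 + 3x) = 16.
Collecting terms: 2x − 24 = 16, so 2x = 40, so x = 20.
Then 2E = 60 + 3·20 = 120, so E = 60, V = 2E/4 = 30, F = 12 + 20 = 32.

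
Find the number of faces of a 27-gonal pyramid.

A pyramid on an n-gon base has one n-gon and n triangles: V = 27 + 1 = 28, E = 2·27 = 54, F = 27 + 1 = 28.
Check: V − E + F = 28 − 54 + 28 = 2.

28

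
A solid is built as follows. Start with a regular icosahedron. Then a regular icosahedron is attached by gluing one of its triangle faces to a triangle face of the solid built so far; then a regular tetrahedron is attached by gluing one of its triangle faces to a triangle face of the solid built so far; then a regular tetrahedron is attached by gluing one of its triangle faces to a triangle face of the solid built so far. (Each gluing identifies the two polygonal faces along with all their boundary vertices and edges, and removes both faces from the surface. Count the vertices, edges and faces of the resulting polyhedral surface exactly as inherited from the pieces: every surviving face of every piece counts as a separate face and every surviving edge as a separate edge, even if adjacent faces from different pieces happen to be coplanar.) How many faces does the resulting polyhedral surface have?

A regular icosahedron: V=12, E=30, F=20.
Attach a regular icosahedron (V=12, E=30, F=20) along a 3-gon: merge 3 vertices and 3 edges, delete both glued faces → V=21, E=57, F=38.
Attach a regular tetrahedron (V=4, E=6, F=4) along a 3-gon: merge 3 vertices and 3 edges, delete both glued faces → V=22, E=60, F=40.
Attach a regular tetrahedron (V=4, E=6, F=4) along a 3-gon: merge 3 vertices and 3 edges, delete both glued faces → V=23, E=63, F=42.
Check: V − E + F = 23 − 63 + 42 = 2.

42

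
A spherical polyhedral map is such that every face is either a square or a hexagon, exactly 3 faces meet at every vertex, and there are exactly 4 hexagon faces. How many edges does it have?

24

Let x be the number of squares; then F = 4 + x.
Edge–face incidences: 2E = 6·4 + 4·x = 24 + 4x.
Every vertex has degree 3, so 3V = 2E.
Euler: V − E + F = 2 ⇒ (2E)/3 − E + (4 + x) = 2.
Multiply by 6: 2·(2E) − 3·(2E) + 6·(4 + x) = 12, i.e. 24 + 6x − (24 + 4x) = 12.
Collecting terms: 2x = 12, so x = 6.
Then 2E = 24 + 4·6 = 48, so E = 24, V = 2E/3 = 16, F = 4 + 6 = 10.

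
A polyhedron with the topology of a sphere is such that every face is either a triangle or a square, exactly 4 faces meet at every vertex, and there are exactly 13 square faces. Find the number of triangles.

Let x be the number of triangles; then F = 13 + x.
Edge–face incidences: 2E = 4·13 + 3·x = 52 + 3x.
Every vertex has degree 4, so 4V = 2E.
Euler: V − E + F = 2 ⇒ (2E)/4 − E + (13 + x) = 2.
Multiply by 8: 2·(2E) − 4·(2E) + 8·(13 + x) = 16, i.e. 104 + 8x − 2·(52 + 3x) = 16.
Collecting terms: 2x = 16, so x = 8.
Then 2E = 52 + 3·8 = 76, so E = 38, V = 2E/4 = 19, F = 13 + 8 = 21.

8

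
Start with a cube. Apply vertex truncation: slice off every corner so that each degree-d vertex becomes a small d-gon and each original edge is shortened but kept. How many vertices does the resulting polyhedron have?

The base solid has V = 8, E = 12, F = 6.
Truncation replaces each original edge-end by a new vertex, so V′ = 2E = 24.
Each original edge survives, and each old vertex of degree d contributes d new edges; summing degrees gives Σd = 2E, so E′ = E + 2E = 3E = 36.
Each original face survives and each original vertex becomes one new face: F′ = F + V = 14.

24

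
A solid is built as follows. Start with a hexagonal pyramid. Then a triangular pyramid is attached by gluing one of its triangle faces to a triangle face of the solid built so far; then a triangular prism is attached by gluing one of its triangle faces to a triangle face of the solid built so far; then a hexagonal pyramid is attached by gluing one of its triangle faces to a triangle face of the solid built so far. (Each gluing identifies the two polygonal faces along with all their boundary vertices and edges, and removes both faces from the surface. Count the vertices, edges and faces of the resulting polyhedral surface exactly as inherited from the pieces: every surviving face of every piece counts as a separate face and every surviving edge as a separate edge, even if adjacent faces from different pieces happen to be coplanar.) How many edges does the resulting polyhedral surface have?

30

A hexagonal pyramid: V=7, E=12, F=7.
Attach a triangular pyramid (V=4, E=6, F=4) along a 3-gon: merge 3 vertices and 3 edges, delete both glued faces → V=8, E=15, F=9.
Attach a triangular prism (V=6, E=9, F=5) along a 3-gon: merge 3 vertices and 3 edges, delete both glued faces → V=11, E=21, F=12.
Attach a hexagonal pyramid (V=7, E=12, F=7) along a 3-gon: merge 3 vertices and 3 edges, delete both glued faces → V=15, E=30, F=17.
Check: V − E + F = 15 − 30 + 17 = 2.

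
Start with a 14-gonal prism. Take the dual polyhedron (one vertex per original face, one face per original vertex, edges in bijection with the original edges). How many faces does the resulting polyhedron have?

28

The base solid has V = 28, E = 42, F = 16.
The dual swaps V and F and preserves E: V′ = F = 16, E′ = E = 42, F′ = V = 28.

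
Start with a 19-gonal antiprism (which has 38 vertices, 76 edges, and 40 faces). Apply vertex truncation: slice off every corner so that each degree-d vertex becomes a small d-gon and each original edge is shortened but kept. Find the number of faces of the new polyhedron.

78

Truncation replaces each original edge-end by a new vertex, so V′ = 2E = 152.
Each original edge survives, and each old vertex of degree d contributes d new edges; summing degrees gives Σd = 2E, so E′ = E + 2E = 3E = 228.
Each original face survives and each original vertex becomes one new face: F′ = F + V = 78.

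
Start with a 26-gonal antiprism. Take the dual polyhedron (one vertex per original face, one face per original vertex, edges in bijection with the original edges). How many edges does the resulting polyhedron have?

104

The base solid has V = 52, E = 104, F = 54.
The dual swaps V and F and preserves E: V′ = F = 54, E′ = E = 104, F′ = V = 52.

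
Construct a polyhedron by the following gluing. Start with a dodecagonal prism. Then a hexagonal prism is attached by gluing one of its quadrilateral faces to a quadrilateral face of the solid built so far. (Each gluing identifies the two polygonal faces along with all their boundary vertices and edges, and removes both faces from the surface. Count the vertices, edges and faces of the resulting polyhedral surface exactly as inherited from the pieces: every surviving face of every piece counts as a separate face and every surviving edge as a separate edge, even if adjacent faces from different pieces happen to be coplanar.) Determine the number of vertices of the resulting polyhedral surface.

32

A dodecagonal prism: V=24, E=36, F=14.
Attach a hexagonal prism (V=12, E=18, F=8) along a 4-gon: merge 4 vertices and 4 edges, delete both glued faces → V=32, E=50, F=20.
Check: V − E + F = 32 − 50 + 20 = 2.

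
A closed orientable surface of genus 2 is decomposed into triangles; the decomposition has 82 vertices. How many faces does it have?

χ = 2 − 2·2 = -2, and every face is a triangle so 3F = 2E.
V − E + F = -2 with E = 3F/2 gives 82 − (3/2 − 1)·F = -2, so F = 168 and E = 252.

168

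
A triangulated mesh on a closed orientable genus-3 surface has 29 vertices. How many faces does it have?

66

χ = 2 − 2·3 = -4, and every face is a triangle so 3F = 2E.
V − E + F = -4 with E = 3F/2 gives 29 − (3/2 − 1)·F = -4, so F = 66 and E = 99.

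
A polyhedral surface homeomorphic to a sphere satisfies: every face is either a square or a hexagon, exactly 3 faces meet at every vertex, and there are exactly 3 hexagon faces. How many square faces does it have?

Let x be the number of squares; then F = 3 + x.
Edge–face incidences: 2E = 6·3 + 4·x = 18 + 4x.
Every vertex has degree 3, so 3V = 2E.
Euler: V − E + F = 2 ⇒ (2E)/3 − E + (3 + x) = 2.
Multiply by 6: 2·(2E) − 3·(2E) + 6·(3 + x) = 12, i.e. 18 + 6x − (18 + 4x) = 12.
Collecting terms: 2x = 12, so x = 6.
Then 2E = 18 + 4·6 = 42, so E = 21, V = 2E/3 = 14, F = 3 + 6 = 9.

6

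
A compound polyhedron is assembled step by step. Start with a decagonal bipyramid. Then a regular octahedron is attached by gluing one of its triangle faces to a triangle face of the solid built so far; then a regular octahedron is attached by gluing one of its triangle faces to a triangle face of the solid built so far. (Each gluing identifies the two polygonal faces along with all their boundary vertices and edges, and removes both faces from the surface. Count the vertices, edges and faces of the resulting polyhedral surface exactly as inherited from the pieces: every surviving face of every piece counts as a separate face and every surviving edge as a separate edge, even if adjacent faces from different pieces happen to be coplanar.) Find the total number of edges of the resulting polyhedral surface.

48

A decagonal bipyramid: V=12, E=30, F=20.
Attach a regular octahedron (V=6, E=12, F=8) along a 3-gon: merge 3 vertices and 3 edges, delete both glued faces → V=15, E=39, F=26.
Attach a regular octahedron (V=6, E=12, F=8) along a 3-gon: merge 3 vertices and 3 edges, delete both glued faces → V=18, E=48, F=32.
Check: V − E + F = 18 − 48 + 32 = 2.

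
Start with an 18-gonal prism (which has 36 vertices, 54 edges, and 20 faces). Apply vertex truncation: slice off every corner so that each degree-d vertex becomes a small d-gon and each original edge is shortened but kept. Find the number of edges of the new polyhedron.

Truncation replaces each original edge-end by a new vertex, so V′ = 2E = 108.
Each original edge survives, and each old vertex of degree d contributes d new edges; summing degrees gives Σd = 2E, so E′ = E + 2E = 3E = 162.
Each original face survives and each original vertex becomes one new face: F′ = F + V = 56.

162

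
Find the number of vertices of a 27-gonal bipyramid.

29

A bipyramid over an n-gon has 2n triangular faces and n + 2 vertices: V = 27 + 2 = 29, E = 3·27 = 81, F = 2·27 = 54.
Check: V − E + F = 29 − 81 + 54 = 2.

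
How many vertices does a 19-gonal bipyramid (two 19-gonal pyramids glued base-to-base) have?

21

A bipyramid over an n-gon has 2n triangular faces and n + 2 vertices: V = 19 + 2 = 21, E = 3·19 = 57, F = 2·19 = 38.
Check: V − E + F = 21 − 57 + 38 = 2.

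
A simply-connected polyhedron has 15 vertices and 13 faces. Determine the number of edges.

26

Here V − E + F = 2.
E = V + F − (2) = 15 + 13 − (2) = 26.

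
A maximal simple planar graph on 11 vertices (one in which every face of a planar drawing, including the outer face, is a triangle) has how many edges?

In a plane triangulation 3F = 2E and V − E + F = 2, so E = 3V − 6 = 3·11 − 6 = 27.

27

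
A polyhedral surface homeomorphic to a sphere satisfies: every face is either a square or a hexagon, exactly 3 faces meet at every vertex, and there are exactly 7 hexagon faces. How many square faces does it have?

6

Let x be the number of squares; then F = 7 + x.
Edge–face incidences: 2E = 6·7 + 4·x = 42 + 4x.
Every vertex has degree 3, so 3V = 2E.
Euler: V − E + F = 2 ⇒ (2E)/3 − E + (7 + x) = 2.
Multiply by 6: 2·(2E) − 3·(2E) + 6·(7 + x) = 12, i.e. 42 + 6x − (42 + 4x) = 12.
Collecting terms: 2x = 12, so x = 6.
Then 2E = 42 + 4·6 = 66, so E = 33, V = 2E/3 = 22, F = 7 + 6 = 13.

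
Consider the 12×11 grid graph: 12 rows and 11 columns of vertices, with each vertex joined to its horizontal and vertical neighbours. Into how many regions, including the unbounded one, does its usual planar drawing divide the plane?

The grid has V = 12·11 = 132 vertices and E = 12·10 + 11·11 = 241 edges.
F = 2 − V + E = 2 − 132 + 241 = 111.

111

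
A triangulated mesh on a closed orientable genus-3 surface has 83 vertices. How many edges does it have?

χ = 2 − 2·3 = -4, and every face is a triangle so 3F = 2E.
V − E + F = -4 with E = 3F/2 gives 83 − (3/2 − 1)·F = -4, so F = 174 and E = 261.

261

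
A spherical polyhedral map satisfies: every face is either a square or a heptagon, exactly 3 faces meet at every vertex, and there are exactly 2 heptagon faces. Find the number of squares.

Let x be the number of squares; then F = 2 + x.
Edge–face incidences: 2E = 7·2 + 4·x = 14 + 4x.
Every vertex has degree 3, so 3V = 2E.
Euler: V − E + F = 2 ⇒ (2E)/3 − E + (2 + x) = 2.
Multiply by 6: 2·(2E) − 3·(2E) + 6·(2 + x) = 12, i.e. 12 + 6x − (14 + 4x) = 12.
Collecting terms: 2x − 2 = 12, so 2x = 14, so x = 7.
Then 2E = 14 + 4·7 = 42, so E = 21, V = 2E/3 = 14, F = 2 + 7 = 9.

7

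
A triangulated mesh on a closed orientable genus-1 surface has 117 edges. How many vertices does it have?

χ = 2 − 2·1 = 0, and every face is a triangle so 3F = 2E.
F = 2E/3 = 78. Then V = 0 + E − F = 0 + 117 − 78 = 39.

39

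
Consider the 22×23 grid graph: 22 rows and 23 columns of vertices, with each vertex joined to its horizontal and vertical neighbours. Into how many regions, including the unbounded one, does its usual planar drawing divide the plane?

The grid has V = 22·23 = 506 vertices and E = 22·22 + 23·21 = 967 edges.
F = 2 − V + E = 2 − 506 + 967 = 463.

463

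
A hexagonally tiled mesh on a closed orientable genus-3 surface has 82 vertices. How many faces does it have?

χ = 2 − 2·3 = -4, and every face is a hexagon so 6F = 2E.
V − E + F = -4 with E = 6F/2 gives 82 − (6/2 − 1)·F = -4, so F = 43 and E = 129.

43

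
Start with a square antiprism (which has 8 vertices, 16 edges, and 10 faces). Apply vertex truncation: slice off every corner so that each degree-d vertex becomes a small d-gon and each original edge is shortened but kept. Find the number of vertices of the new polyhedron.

32

Truncation replaces each original edge-end by a new vertex, so V′ = 2E = 32.
Each original edge survives, and each old vertex of degree d contributes d new edges; summing degrees gives Σd = 2E, so E′ = E + 2E = 3E = 48.
Each original face survives and each original vertex becomes one new face: F′ = F + V = 18.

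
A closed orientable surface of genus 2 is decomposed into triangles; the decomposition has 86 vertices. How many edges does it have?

264

χ = 2 − 2·2 = -2, and every face is a triangle so 3F = 2E.
V − E + F = -2 with E = 3F/2 gives 86 − (3/2 − 1)·F = -2, so F = 176 and E = 264.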